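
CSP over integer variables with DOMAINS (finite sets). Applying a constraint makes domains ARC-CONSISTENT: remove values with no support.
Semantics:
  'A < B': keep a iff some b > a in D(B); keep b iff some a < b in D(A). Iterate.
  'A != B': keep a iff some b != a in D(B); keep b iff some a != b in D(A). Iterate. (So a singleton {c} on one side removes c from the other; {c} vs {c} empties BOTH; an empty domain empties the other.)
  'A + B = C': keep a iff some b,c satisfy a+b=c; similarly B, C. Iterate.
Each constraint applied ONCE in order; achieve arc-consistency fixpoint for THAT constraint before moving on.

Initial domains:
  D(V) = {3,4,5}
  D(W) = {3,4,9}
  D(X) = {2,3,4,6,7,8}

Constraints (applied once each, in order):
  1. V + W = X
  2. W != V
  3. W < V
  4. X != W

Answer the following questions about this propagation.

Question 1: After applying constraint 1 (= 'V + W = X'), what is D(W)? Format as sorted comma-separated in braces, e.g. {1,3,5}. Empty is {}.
Answer: {3,4}

Derivation:
Constraint 1 (V + W = X) on D(V)={3,4,5} D(W)={3,4,9} D(X)={2,3,4,6,7,8}: W {3,4,9}->{3,4}; X {2,3,4,6,7,8}->{6,7,8}
So after constraint 1: D(W) = {3,4}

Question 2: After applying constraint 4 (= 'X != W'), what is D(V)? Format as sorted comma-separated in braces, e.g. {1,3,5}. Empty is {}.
Answer: {4,5}

Derivation:
Constraint 1 (V + W = X) on D(V)={3,4,5} D(W)={3,4,9} D(X)={2,3,4,6,7,8}: W {3,4,9}->{3,4}; X {2,3,4,6,7,8}->{6,7,8}
Constraint 2 (W != V) on D(W)={3,4} D(V)={3,4,5}: no change
Constraint 3 (W < V) on D(W)={3,4} D(V)={3,4,5}: V {3,4,5}->{4,5}
Constraint 4 (X != W) on D(X)={6,7,8} D(W)={3,4}: no change
So after constraint 4: D(V) = {4,5}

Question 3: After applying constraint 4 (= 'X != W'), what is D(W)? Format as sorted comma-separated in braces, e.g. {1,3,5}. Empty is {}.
Constraint 1 (V + W = X) on D(V)={3,4,5} D(W)={3,4,9} D(X)={2,3,4,6,7,8}: W {3,4,9}->{3,4}; X {2,3,4,6,7,8}->{6,7,8}
Constraint 2 (W != V) on D(W)={3,4} D(V)={3,4,5}: no change
Constraint 3 (W < V) on D(W)={3,4} D(V)={3,4,5}: V {3,4,5}->{4,5}
Constraint 4 (X != W) on D(X)={6,7,8} D(W)={3,4}: no change
So after constraint 4: D(W) = {3,4}

Answer: {3,4}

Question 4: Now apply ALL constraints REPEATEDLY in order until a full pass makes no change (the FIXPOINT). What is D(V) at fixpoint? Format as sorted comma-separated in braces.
Answer: {4,5}

Derivation:
pass 0 (initial): D(V)={3,4,5}
pass 1: V {3,4,5}->{4,5}; W {3,4,9}->{3,4}; X {2,3,4,6,7,8}->{6,7,8}
pass 2: X {6,7,8}->{7,8}
pass 3: no change
Fixpoint after 3 passes: D(V) = {4,5}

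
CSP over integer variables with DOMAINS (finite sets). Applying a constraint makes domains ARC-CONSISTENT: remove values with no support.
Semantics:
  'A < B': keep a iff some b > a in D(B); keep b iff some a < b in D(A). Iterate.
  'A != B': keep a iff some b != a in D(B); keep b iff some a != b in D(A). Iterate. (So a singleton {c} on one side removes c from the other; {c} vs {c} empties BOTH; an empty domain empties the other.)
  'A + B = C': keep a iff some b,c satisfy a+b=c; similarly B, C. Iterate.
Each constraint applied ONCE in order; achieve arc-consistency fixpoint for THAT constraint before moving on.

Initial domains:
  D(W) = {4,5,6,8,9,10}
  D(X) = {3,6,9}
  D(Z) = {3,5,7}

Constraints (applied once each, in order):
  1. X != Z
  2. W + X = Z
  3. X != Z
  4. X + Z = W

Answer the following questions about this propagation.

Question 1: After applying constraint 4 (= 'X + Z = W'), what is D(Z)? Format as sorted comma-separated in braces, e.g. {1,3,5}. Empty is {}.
Constraint 1 (X != Z) on D(X)={3,6,9} D(Z)={3,5,7}: no change
Constraint 2 (W + X = Z) on D(W)={4,5,6,8,9,10} D(X)={3,6,9} D(Z)={3,5,7}: W {4,5,6,8,9,10}->{4}; X {3,6,9}->{3}; Z {3,5,7}->{7}
Constraint 3 (X != Z) on D(X)={3} D(Z)={7}: no change
Constraint 4 (X + Z = W) on D(X)={3} D(Z)={7} D(W)={4}: X {3}->{}; Z {7}->{}; W {4}->{}
So after constraint 4: D(Z) = {}

Answer: {}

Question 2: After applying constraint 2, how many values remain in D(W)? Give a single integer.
Answer: 1

Derivation:
Constraint 1 (X != Z) on D(X)={3,6,9} D(Z)={3,5,7}: no change
Constraint 2 (W + X = Z) on D(W)={4,5,6,8,9,10} D(X)={3,6,9} D(Z)={3,5,7}: W {4,5,6,8,9,10}->{4}; X {3,6,9}->{3}; Z {3,5,7}->{7}
So after constraint 2: D(W)={4}, size = 1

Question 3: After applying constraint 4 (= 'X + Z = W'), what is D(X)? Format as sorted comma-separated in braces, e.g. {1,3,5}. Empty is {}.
Answer: {}

Derivation:
Constraint 1 (X != Z) on D(X)={3,6,9} D(Z)={3,5,7}: no change
Constraint 2 (W + X = Z) on D(W)={4,5,6,8,9,10} D(X)={3,6,9} D(Z)={3,5,7}: W {4,5,6,8,9,10}->{4}; X {3,6,9}->{3}; Z {3,5,7}->{7}
Constraint 3 (X != Z) on D(X)={3} D(Z)={7}: no change
Constraint 4 (X + Z = W) on D(X)={3} D(Z)={7} D(W)={4}: X {3}->{}; Z {7}->{}; W {4}->{}
So after constraint 4: D(X) = {}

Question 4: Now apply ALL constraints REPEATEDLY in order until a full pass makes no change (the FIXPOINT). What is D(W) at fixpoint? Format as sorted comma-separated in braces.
Answer: {}

Derivation:
pass 0 (initial): D(W)={4,5,6,8,9,10}
pass 1: W {4,5,6,8,9,10}->{}; X {3,6,9}->{}; Z {3,5,7}->{}
pass 2: no change
Fixpoint after 2 passes: D(W) = {}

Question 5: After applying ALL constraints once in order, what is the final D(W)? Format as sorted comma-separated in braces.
Answer: {}

Derivation:
Constraint 1 (X != Z) on D(X)={3,6,9} D(Z)={3,5,7}: no change
Constraint 2 (W + X = Z) on D(W)={4,5,6,8,9,10} D(X)={3,6,9} D(Z)={3,5,7}: W {4,5,6,8,9,10}->{4}; X {3,6,9}->{3}; Z {3,5,7}->{7}
Constraint 3 (X != Z) on D(X)={3} D(Z)={7}: no change
Constraint 4 (X + Z = W) on D(X)={3} D(Z)={7} D(W)={4}: X {3}->{}; Z {7}->{}; W {4}->{}
So after all 4 constraints: D(W) = {}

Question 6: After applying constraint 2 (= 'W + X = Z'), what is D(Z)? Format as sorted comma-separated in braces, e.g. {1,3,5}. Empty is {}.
Constraint 1 (X != Z) on D(X)={3,6,9} D(Z)={3,5,7}: no change
Constraint 2 (W + X = Z) on D(W)={4,5,6,8,9,10} D(X)={3,6,9} D(Z)={3,5,7}: W {4,5,6,8,9,10}->{4}; X {3,6,9}->{3}; Z {3,5,7}->{7}
So after constraint 2: D(Z) = {7}

Answer: {7}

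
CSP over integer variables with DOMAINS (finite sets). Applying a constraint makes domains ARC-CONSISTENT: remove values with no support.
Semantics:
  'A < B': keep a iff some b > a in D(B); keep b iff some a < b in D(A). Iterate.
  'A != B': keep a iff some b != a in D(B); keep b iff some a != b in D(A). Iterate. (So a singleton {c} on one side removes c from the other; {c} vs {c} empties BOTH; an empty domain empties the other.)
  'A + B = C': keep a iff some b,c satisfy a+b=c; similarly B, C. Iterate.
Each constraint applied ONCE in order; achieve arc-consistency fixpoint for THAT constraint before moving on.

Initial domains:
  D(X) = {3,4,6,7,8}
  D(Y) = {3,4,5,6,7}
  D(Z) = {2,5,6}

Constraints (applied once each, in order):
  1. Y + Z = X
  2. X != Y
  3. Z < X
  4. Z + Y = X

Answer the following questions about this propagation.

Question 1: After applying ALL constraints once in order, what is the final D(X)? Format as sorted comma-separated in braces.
Answer: {6,7,8}

Derivation:
Constraint 1 (Y + Z = X) on D(Y)={3,4,5,6,7} D(Z)={2,5,6} D(X)={3,4,6,7,8}: Y {3,4,5,6,7}->{3,4,5,6}; Z {2,5,6}->{2,5}; X {3,4,6,7,8}->{6,7,8}
Constraint 2 (X != Y) on D(X)={6,7,8} D(Y)={3,4,5,6}: no change
Constraint 3 (Z < X) on D(Z)={2,5} D(X)={6,7,8}: no change
Constraint 4 (Z + Y = X) on D(Z)={2,5} D(Y)={3,4,5,6} D(X)={6,7,8}: no change
So after all 4 constraints: D(X) = {6,7,8}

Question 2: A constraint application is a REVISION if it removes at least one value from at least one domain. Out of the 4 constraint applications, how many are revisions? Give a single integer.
Constraint 1 (Y + Z = X) on D(Y)={3,4,5,6,7} D(Z)={2,5,6} D(X)={3,4,6,7,8}: Y {3,4,5,6,7}->{3,4,5,6}; Z {2,5,6}->{2,5}; X {3,4,6,7,8}->{6,7,8} => REVISION
Constraint 2 (X != Y) on D(X)={6,7,8} D(Y)={3,4,5,6}: no change => not a revision
Constraint 3 (Z < X) on D(Z)={2,5} D(X)={6,7,8}: no change => not a revision
Constraint 4 (Z + Y = X) on D(Z)={2,5} D(Y)={3,4,5,6} D(X)={6,7,8}: no change => not a revision
Total revisions = 1

Answer: 1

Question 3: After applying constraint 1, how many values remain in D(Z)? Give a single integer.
Answer: 2

Derivation:
Constraint 1 (Y + Z = X) on D(Y)={3,4,5,6,7} D(Z)={2,5,6} D(X)={3,4,6,7,8}: Y {3,4,5,6,7}->{3,4,5,6}; Z {2,5,6}->{2,5}; X {3,4,6,7,8}->{6,7,8}
So after constraint 1: D(Z)={2,5}, size = 2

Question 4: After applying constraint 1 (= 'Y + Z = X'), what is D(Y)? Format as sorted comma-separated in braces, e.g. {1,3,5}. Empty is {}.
Answer: {3,4,5,6}

Derivation:
Constraint 1 (Y + Z = X) on D(Y)={3,4,5,6,7} D(Z)={2,5,6} D(X)={3,4,6,7,8}: Y {3,4,5,6,7}->{3,4,5,6}; Z {2,5,6}->{2,5}; X {3,4,6,7,8}->{6,7,8}
So after constraint 1: D(Y) = {3,4,5,6}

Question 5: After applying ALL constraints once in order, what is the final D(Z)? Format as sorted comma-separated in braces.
Answer: {2,5}

Derivation:
Constraint 1 (Y + Z = X) on D(Y)={3,4,5,6,7} D(Z)={2,5,6} D(X)={3,4,6,7,8}: Y {3,4,5,6,7}->{3,4,5,6}; Z {2,5,6}->{2,5}; X {3,4,6,7,8}->{6,7,8}
Constraint 2 (X != Y) on D(X)={6,7,8} D(Y)={3,4,5,6}: no change
Constraint 3 (Z < X) on D(Z)={2,5} D(X)={6,7,8}: no change
Constraint 4 (Z + Y = X) on D(Z)={2,5} D(Y)={3,4,5,6} D(X)={6,7,8}: no change
So after all 4 constraints: D(Z) = {2,5}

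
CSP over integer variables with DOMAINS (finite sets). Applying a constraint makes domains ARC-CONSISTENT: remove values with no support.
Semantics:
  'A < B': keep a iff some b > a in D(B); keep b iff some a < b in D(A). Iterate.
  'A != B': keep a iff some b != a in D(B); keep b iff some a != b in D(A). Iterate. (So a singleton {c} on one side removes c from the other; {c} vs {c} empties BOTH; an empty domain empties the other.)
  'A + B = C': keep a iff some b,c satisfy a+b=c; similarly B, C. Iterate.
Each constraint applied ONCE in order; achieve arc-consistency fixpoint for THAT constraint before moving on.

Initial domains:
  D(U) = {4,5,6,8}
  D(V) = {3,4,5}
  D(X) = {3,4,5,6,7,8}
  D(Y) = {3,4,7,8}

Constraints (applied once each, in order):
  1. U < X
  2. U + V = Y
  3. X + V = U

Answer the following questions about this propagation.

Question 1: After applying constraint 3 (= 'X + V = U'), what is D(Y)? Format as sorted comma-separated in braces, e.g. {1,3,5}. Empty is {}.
Answer: {7,8}

Derivation:
Constraint 1 (U < X) on D(U)={4,5,6,8} D(X)={3,4,5,6,7,8}: U {4,5,6,8}->{4,5,6}; X {3,4,5,6,7,8}->{5,6,7,8}
Constraint 2 (U + V = Y) on D(U)={4,5,6} D(V)={3,4,5} D(Y)={3,4,7,8}: U {4,5,6}->{4,5}; V {3,4,5}->{3,4}; Y {3,4,7,8}->{7,8}
Constraint 3 (X + V = U) on D(X)={5,6,7,8} D(V)={3,4} D(U)={4,5}: X {5,6,7,8}->{}; V {3,4}->{}; U {4,5}->{}
So after constraint 3: D(Y) = {7,8}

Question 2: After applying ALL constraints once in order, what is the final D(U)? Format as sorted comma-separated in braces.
Answer: {}

Derivation:
Constraint 1 (U < X) on D(U)={4,5,6,8} D(X)={3,4,5,6,7,8}: U {4,5,6,8}->{4,5,6}; X {3,4,5,6,7,8}->{5,6,7,8}
Constraint 2 (U + V = Y) on D(U)={4,5,6} D(V)={3,4,5} D(Y)={3,4,7,8}: U {4,5,6}->{4,5}; V {3,4,5}->{3,4}; Y {3,4,7,8}->{7,8}
Constraint 3 (X + V = U) on D(X)={5,6,7,8} D(V)={3,4} D(U)={4,5}: X {5,6,7,8}->{}; V {3,4}->{}; U {4,5}->{}
So after all 3 constraints: D(U) = {}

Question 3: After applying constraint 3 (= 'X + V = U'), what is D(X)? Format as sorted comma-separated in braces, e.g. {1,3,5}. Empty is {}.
Constraint 1 (U < X) on D(U)={4,5,6,8} D(X)={3,4,5,6,7,8}: U {4,5,6,8}->{4,5,6}; X {3,4,5,6,7,8}->{5,6,7,8}
Constraint 2 (U + V = Y) on D(U)={4,5,6} D(V)={3,4,5} D(Y)={3,4,7,8}: U {4,5,6}->{4,5}; V {3,4,5}->{3,4}; Y {3,4,7,8}->{7,8}
Constraint 3 (X + V = U) on D(X)={5,6,7,8} D(V)={3,4} D(U)={4,5}: X {5,6,7,8}->{}; V {3,4}->{}; U {4,5}->{}
So after constraint 3: D(X) = {}

Answer: {}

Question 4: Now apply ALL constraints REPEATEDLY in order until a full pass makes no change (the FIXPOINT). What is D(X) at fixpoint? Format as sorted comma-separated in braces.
pass 0 (initial): D(X)={3,4,5,6,7,8}
pass 1: U {4,5,6,8}->{}; V {3,4,5}->{}; X {3,4,5,6,7,8}->{}; Y {3,4,7,8}->{7,8}
pass 2: Y {7,8}->{}
pass 3: no change
Fixpoint after 3 passes: D(X) = {}

Answer: {}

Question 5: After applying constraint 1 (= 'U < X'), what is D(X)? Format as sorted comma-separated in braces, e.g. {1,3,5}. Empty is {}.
Answer: {5,6,7,8}

Derivation:
Constraint 1 (U < X) on D(U)={4,5,6,8} D(X)={3,4,5,6,7,8}: U {4,5,6,8}->{4,5,6}; X {3,4,5,6,7,8}->{5,6,7,8}
So after constraint 1: D(X) = {5,6,7,8}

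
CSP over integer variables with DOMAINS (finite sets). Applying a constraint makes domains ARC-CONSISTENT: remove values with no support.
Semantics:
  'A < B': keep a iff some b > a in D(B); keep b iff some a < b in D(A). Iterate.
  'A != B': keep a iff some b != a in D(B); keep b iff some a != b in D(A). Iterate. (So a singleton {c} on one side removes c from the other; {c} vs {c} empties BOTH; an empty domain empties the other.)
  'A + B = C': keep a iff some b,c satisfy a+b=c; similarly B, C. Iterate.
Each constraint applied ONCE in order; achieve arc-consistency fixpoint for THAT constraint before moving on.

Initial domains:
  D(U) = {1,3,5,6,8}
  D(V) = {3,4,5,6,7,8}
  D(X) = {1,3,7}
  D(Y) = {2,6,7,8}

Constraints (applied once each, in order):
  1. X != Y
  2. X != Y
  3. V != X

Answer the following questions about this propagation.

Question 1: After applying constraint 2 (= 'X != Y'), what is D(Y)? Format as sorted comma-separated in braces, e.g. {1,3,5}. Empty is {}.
Constraint 1 (X != Y) on D(X)={1,3,7} D(Y)={2,6,7,8}: no change
Constraint 2 (X != Y) on D(X)={1,3,7} D(Y)={2,6,7,8}: no change
So after constraint 2: D(Y) = {2,6,7,8}

Answer: {2,6,7,8}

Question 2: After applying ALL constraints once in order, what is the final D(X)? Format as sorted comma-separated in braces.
Constraint 1 (X != Y) on D(X)={1,3,7} D(Y)={2,6,7,8}: no change
Constraint 2 (X != Y) on D(X)={1,3,7} D(Y)={2,6,7,8}: no change
Constraint 3 (V != X) on D(V)={3,4,5,6,7,8} D(X)={1,3,7}: no change
So after all 3 constraints: D(X) = {1,3,7}

Answer: {1,3,7}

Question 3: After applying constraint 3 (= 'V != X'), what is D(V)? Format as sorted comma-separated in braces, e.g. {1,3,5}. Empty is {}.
Answer: {3,4,5,6,7,8}

Derivation:
Constraint 1 (X != Y) on D(X)={1,3,7} D(Y)={2,6,7,8}: no change
Constraint 2 (X != Y) on D(X)={1,3,7} D(Y)={2,6,7,8}: no change
Constraint 3 (V != X) on D(V)={3,4,5,6,7,8} D(X)={1,3,7}: no change
So after constraint 3: D(V) = {3,4,5,6,7,8}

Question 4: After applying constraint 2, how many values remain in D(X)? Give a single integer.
Constraint 1 (X != Y) on D(X)={1,3,7} D(Y)={2,6,7,8}: no change
Constraint 2 (X != Y) on D(X)={1,3,7} D(Y)={2,6,7,8}: no change
So after constraint 2: D(X)={1,3,7}, size = 3

Answer: 3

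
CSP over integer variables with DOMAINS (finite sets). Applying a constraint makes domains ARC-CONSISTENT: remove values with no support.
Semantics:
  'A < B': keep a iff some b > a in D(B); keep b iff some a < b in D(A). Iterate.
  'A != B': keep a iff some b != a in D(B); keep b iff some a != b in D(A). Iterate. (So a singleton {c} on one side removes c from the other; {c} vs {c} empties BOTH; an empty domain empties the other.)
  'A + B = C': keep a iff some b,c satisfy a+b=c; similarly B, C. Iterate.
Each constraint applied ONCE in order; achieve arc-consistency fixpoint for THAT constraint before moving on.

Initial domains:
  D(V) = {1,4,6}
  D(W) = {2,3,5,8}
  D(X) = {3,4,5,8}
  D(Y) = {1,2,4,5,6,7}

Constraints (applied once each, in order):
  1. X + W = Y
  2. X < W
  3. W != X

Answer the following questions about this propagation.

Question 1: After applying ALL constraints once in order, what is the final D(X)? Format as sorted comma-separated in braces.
Answer: {}

Derivation:
Constraint 1 (X + W = Y) on D(X)={3,4,5,8} D(W)={2,3,5,8} D(Y)={1,2,4,5,6,7}: X {3,4,5,8}->{3,4,5}; W {2,3,5,8}->{2,3}; Y {1,2,4,5,6,7}->{5,6,7}
Constraint 2 (X < W) on D(X)={3,4,5} D(W)={2,3}: X {3,4,5}->{}; W {2,3}->{}
Constraint 3 (W != X) on D(W)={} D(X)={}: no change
So after all 3 constraints: D(X) = {}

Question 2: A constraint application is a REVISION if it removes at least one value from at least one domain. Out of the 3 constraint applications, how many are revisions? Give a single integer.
Constraint 1 (X + W = Y) on D(X)={3,4,5,8} D(W)={2,3,5,8} D(Y)={1,2,4,5,6,7}: X {3,4,5,8}->{3,4,5}; W {2,3,5,8}->{2,3}; Y {1,2,4,5,6,7}->{5,6,7} => REVISION
Constraint 2 (X < W) on D(X)={3,4,5} D(W)={2,3}: X {3,4,5}->{}; W {2,3}->{} => REVISION
Constraint 3 (W != X) on D(W)={} D(X)={}: no change => not a revision
Total revisions = 2

Answer: 2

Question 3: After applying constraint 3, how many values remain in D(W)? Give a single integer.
Answer: 0

Derivation:
Constraint 1 (X + W = Y) on D(X)={3,4,5,8} D(W)={2,3,5,8} D(Y)={1,2,4,5,6,7}: X {3,4,5,8}->{3,4,5}; W {2,3,5,8}->{2,3}; Y {1,2,4,5,6,7}->{5,6,7}
Constraint 2 (X < W) on D(X)={3,4,5} D(W)={2,3}: X {3,4,5}->{}; W {2,3}->{}
Constraint 3 (W != X) on D(W)={} D(X)={}: no change
So after constraint 3: D(W)={}, size = 0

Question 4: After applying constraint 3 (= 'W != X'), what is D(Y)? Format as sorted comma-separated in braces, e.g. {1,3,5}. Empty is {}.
Answer: {5,6,7}

Derivation:
Constraint 1 (X + W = Y) on D(X)={3,4,5,8} D(W)={2,3,5,8} D(Y)={1,2,4,5,6,7}: X {3,4,5,8}->{3,4,5}; W {2,3,5,8}->{2,3}; Y {1,2,4,5,6,7}->{5,6,7}
Constraint 2 (X < W) on D(X)={3,4,5} D(W)={2,3}: X {3,4,5}->{}; W {2,3}->{}
Constraint 3 (W != X) on D(W)={} D(X)={}: no change
So after constraint 3: D(Y) = {5,6,7}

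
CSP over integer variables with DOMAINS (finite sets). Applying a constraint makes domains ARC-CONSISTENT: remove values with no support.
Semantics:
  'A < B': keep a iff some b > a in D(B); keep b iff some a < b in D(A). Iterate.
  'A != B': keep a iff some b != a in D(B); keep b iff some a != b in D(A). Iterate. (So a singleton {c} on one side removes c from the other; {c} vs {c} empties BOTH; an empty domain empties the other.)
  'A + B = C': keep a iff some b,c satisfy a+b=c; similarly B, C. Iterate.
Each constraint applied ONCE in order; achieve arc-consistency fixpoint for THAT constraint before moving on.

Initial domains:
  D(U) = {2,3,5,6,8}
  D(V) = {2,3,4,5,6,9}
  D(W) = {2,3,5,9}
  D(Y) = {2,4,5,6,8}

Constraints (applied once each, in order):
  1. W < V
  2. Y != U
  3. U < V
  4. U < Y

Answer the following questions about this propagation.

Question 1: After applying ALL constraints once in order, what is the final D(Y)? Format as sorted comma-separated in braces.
Constraint 1 (W < V) on D(W)={2,3,5,9} D(V)={2,3,4,5,6,9}: W {2,3,5,9}->{2,3,5}; V {2,3,4,5,6,9}->{3,4,5,6,9}
Constraint 2 (Y != U) on D(Y)={2,4,5,6,8} D(U)={2,3,5,6,8}: no change
Constraint 3 (U < V) on D(U)={2,3,5,6,8} D(V)={3,4,5,6,9}: no change
Constraint 4 (U < Y) on D(U)={2,3,5,6,8} D(Y)={2,4,5,6,8}: U {2,3,5,6,8}->{2,3,5,6}; Y {2,4,5,6,8}->{4,5,6,8}
So after all 4 constraints: D(Y) = {4,5,6,8}

Answer: {4,5,6,8}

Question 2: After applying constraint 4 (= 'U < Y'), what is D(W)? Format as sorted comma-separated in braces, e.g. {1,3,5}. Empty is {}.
Constraint 1 (W < V) on D(W)={2,3,5,9} D(V)={2,3,4,5,6,9}: W {2,3,5,9}->{2,3,5}; V {2,3,4,5,6,9}->{3,4,5,6,9}
Constraint 2 (Y != U) on D(Y)={2,4,5,6,8} D(U)={2,3,5,6,8}: no change
Constraint 3 (U < V) on D(U)={2,3,5,6,8} D(V)={3,4,5,6,9}: no change
Constraint 4 (U < Y) on D(U)={2,3,5,6,8} D(Y)={2,4,5,6,8}: U {2,3,5,6,8}->{2,3,5,6}; Y {2,4,5,6,8}->{4,5,6,8}
So after constraint 4: D(W) = {2,3,5}

Answer: {2,3,5}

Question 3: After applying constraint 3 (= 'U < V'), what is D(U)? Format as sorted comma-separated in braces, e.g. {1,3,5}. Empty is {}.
Constraint 1 (W < V) on D(W)={2,3,5,9} D(V)={2,3,4,5,6,9}: W {2,3,5,9}->{2,3,5}; V {2,3,4,5,6,9}->{3,4,5,6,9}
Constraint 2 (Y != U) on D(Y)={2,4,5,6,8} D(U)={2,3,5,6,8}: no change
Constraint 3 (U < V) on D(U)={2,3,5,6,8} D(V)={3,4,5,6,9}: no change
So after constraint 3: D(U) = {2,3,5,6,8}

Answer: {2,3,5,6,8}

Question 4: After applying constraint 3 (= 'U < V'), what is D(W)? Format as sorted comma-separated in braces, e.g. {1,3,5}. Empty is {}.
Answer: {2,3,5}

Derivation:
Constraint 1 (W < V) on D(W)={2,3,5,9} D(V)={2,3,4,5,6,9}: W {2,3,5,9}->{2,3,5}; V {2,3,4,5,6,9}->{3,4,5,6,9}
Constraint 2 (Y != U) on D(Y)={2,4,5,6,8} D(U)={2,3,5,6,8}: no change
Constraint 3 (U < V) on D(U)={2,3,5,6,8} D(V)={3,4,5,6,9}: no change
So after constraint 3: D(W) = {2,3,5}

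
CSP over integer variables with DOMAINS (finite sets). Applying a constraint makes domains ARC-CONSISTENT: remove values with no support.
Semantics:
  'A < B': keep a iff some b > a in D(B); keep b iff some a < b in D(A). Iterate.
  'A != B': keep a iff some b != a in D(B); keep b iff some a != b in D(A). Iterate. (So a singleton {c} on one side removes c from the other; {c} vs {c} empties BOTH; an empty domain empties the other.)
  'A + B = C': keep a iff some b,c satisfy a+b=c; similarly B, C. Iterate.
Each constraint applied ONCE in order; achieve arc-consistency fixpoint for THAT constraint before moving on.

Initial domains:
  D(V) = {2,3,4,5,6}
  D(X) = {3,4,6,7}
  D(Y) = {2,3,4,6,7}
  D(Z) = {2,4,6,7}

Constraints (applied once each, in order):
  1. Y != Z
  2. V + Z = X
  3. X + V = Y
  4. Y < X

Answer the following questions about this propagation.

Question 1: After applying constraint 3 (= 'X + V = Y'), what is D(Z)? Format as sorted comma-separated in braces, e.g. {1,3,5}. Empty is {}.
Constraint 1 (Y != Z) on D(Y)={2,3,4,6,7} D(Z)={2,4,6,7}: no change
Constraint 2 (V + Z = X) on D(V)={2,3,4,5,6} D(Z)={2,4,6,7} D(X)={3,4,6,7}: V {2,3,4,5,6}->{2,3,4,5}; Z {2,4,6,7}->{2,4}; X {3,4,6,7}->{4,6,7}
Constraint 3 (X + V = Y) on D(X)={4,6,7} D(V)={2,3,4,5} D(Y)={2,3,4,6,7}: X {4,6,7}->{4}; V {2,3,4,5}->{2,3}; Y {2,3,4,6,7}->{6,7}
So after constraint 3: D(Z) = {2,4}

Answer: {2,4}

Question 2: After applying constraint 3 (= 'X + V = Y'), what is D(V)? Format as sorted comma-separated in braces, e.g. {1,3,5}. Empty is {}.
Constraint 1 (Y != Z) on D(Y)={2,3,4,6,7} D(Z)={2,4,6,7}: no change
Constraint 2 (V + Z = X) on D(V)={2,3,4,5,6} D(Z)={2,4,6,7} D(X)={3,4,6,7}: V {2,3,4,5,6}->{2,3,4,5}; Z {2,4,6,7}->{2,4}; X {3,4,6,7}->{4,6,7}
Constraint 3 (X + V = Y) on D(X)={4,6,7} D(V)={2,3,4,5} D(Y)={2,3,4,6,7}: X {4,6,7}->{4}; V {2,3,4,5}->{2,3}; Y {2,3,4,6,7}->{6,7}
So after constraint 3: D(V) = {2,3}

Answer: {2,3}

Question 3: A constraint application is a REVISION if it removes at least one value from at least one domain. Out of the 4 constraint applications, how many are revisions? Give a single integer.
Answer: 3

Derivation:
Constraint 1 (Y != Z) on D(Y)={2,3,4,6,7} D(Z)={2,4,6,7}: no change => not a revision
Constraint 2 (V + Z = X) on D(V)={2,3,4,5,6} D(Z)={2,4,6,7} D(X)={3,4,6,7}: V {2,3,4,5,6}->{2,3,4,5}; Z {2,4,6,7}->{2,4}; X {3,4,6,7}->{4,6,7} => REVISION
Constraint 3 (X + V = Y) on D(X)={4,6,7} D(V)={2,3,4,5} D(Y)={2,3,4,6,7}: X {4,6,7}->{4}; V {2,3,4,5}->{2,3}; Y {2,3,4,6,7}->{6,7} => REVISION
Constraint 4 (Y < X) on D(Y)={6,7} D(X)={4}: Y {6,7}->{}; X {4}->{} => REVISION
Total revisions = 3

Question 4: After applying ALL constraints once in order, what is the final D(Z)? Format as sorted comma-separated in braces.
Constraint 1 (Y != Z) on D(Y)={2,3,4,6,7} D(Z)={2,4,6,7}: no change
Constraint 2 (V + Z = X) on D(V)={2,3,4,5,6} D(Z)={2,4,6,7} D(X)={3,4,6,7}: V {2,3,4,5,6}->{2,3,4,5}; Z {2,4,6,7}->{2,4}; X {3,4,6,7}->{4,6,7}
Constraint 3 (X + V = Y) on D(X)={4,6,7} D(V)={2,3,4,5} D(Y)={2,3,4,6,7}: X {4,6,7}->{4}; V {2,3,4,5}->{2,3}; Y {2,3,4,6,7}->{6,7}
Constraint 4 (Y < X) on D(Y)={6,7} D(X)={4}: Y {6,7}->{}; X {4}->{}
So after all 4 constraints: D(Z) = {2,4}

Answer: {2,4}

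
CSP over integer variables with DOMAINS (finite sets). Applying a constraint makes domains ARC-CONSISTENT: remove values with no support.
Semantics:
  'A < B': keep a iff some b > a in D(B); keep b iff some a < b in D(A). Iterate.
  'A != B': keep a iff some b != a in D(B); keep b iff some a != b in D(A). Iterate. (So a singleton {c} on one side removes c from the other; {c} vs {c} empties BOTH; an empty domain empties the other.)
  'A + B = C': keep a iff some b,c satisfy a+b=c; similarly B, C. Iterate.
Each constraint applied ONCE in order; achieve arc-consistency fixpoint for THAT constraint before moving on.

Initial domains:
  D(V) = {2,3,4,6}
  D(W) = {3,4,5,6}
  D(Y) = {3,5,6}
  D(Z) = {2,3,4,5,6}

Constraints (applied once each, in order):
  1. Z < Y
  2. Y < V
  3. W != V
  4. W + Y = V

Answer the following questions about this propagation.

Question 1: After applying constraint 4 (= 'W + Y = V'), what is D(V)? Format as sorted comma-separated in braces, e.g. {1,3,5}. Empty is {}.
Answer: {6}

Derivation:
Constraint 1 (Z < Y) on D(Z)={2,3,4,5,6} D(Y)={3,5,6}: Z {2,3,4,5,6}->{2,3,4,5}
Constraint 2 (Y < V) on D(Y)={3,5,6} D(V)={2,3,4,6}: Y {3,5,6}->{3,5}; V {2,3,4,6}->{4,6}
Constraint 3 (W != V) on D(W)={3,4,5,6} D(V)={4,6}: no change
Constraint 4 (W + Y = V) on D(W)={3,4,5,6} D(Y)={3,5} D(V)={4,6}: W {3,4,5,6}->{3}; Y {3,5}->{3}; V {4,6}->{6}
So after constraint 4: D(V) = {6}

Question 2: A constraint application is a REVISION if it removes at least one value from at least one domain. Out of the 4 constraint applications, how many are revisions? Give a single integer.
Answer: 3

Derivation:
Constraint 1 (Z < Y) on D(Z)={2,3,4,5,6} D(Y)={3,5,6}: Z {2,3,4,5,6}->{2,3,4,5} => REVISION
Constraint 2 (Y < V) on D(Y)={3,5,6} D(V)={2,3,4,6}: Y {3,5,6}->{3,5}; V {2,3,4,6}->{4,6} => REVISION
Constraint 3 (W != V) on D(W)={3,4,5,6} D(V)={4,6}: no change => not a revision
Constraint 4 (W + Y = V) on D(W)={3,4,5,6} D(Y)={3,5} D(V)={4,6}: W {3,4,5,6}->{3}; Y {3,5}->{3}; V {4,6}->{6} => REVISION
Total revisions = 3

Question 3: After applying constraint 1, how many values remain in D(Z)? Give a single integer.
Constraint 1 (Z < Y) on D(Z)={2,3,4,5,6} D(Y)={3,5,6}: Z {2,3,4,5,6}->{2,3,4,5}
So after constraint 1: D(Z)={2,3,4,5}, size = 4

Answer: 4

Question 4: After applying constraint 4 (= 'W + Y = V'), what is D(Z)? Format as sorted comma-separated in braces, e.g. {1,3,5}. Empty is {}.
Answer: {2,3,4,5}

Derivation:
Constraint 1 (Z < Y) on D(Z)={2,3,4,5,6} D(Y)={3,5,6}: Z {2,3,4,5,6}->{2,3,4,5}
Constraint 2 (Y < V) on D(Y)={3,5,6} D(V)={2,3,4,6}: Y {3,5,6}->{3,5}; V {2,3,4,6}->{4,6}
Constraint 3 (W != V) on D(W)={3,4,5,6} D(V)={4,6}: no change
Constraint 4 (W + Y = V) on D(W)={3,4,5,6} D(Y)={3,5} D(V)={4,6}: W {3,4,5,6}->{3}; Y {3,5}->{3}; V {4,6}->{6}
So after constraint 4: D(Z) = {2,3,4,5}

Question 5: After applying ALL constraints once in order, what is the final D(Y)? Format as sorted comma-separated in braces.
Constraint 1 (Z < Y) on D(Z)={2,3,4,5,6} D(Y)={3,5,6}: Z {2,3,4,5,6}->{2,3,4,5}
Constraint 2 (Y < V) on D(Y)={3,5,6} D(V)={2,3,4,6}: Y {3,5,6}->{3,5}; V {2,3,4,6}->{4,6}
Constraint 3 (W != V) on D(W)={3,4,5,6} D(V)={4,6}: no change
Constraint 4 (W + Y = V) on D(W)={3,4,5,6} D(Y)={3,5} D(V)={4,6}: W {3,4,5,6}->{3}; Y {3,5}->{3}; V {4,6}->{6}
So after all 4 constraints: D(Y) = {3}

Answer: {3}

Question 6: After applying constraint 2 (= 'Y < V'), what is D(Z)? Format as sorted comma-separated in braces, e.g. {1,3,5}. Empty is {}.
Answer: {2,3,4,5}

Derivation:
Constraint 1 (Z < Y) on D(Z)={2,3,4,5,6} D(Y)={3,5,6}: Z {2,3,4,5,6}->{2,3,4,5}
Constraint 2 (Y < V) on D(Y)={3,5,6} D(V)={2,3,4,6}: Y {3,5,6}->{3,5}; V {2,3,4,6}->{4,6}
So after constraint 2: D(Z) = {2,3,4,5}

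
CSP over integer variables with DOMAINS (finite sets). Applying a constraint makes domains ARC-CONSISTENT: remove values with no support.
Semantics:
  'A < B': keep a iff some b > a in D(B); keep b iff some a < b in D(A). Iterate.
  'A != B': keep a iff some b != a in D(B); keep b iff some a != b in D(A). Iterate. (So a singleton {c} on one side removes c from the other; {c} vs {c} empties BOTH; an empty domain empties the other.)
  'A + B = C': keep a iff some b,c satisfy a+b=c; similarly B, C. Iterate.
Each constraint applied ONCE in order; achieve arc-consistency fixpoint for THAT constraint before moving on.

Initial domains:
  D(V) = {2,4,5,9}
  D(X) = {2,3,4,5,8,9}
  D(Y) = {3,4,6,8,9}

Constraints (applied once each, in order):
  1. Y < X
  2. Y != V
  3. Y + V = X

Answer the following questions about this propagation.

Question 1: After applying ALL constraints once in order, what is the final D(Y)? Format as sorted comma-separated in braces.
Constraint 1 (Y < X) on D(Y)={3,4,6,8,9} D(X)={2,3,4,5,8,9}: Y {3,4,6,8,9}->{3,4,6,8}; X {2,3,4,5,8,9}->{4,5,8,9}
Constraint 2 (Y != V) on D(Y)={3,4,6,8} D(V)={2,4,5,9}: no change
Constraint 3 (Y + V = X) on D(Y)={3,4,6,8} D(V)={2,4,5,9} D(X)={4,5,8,9}: Y {3,4,6,8}->{3,4,6}; V {2,4,5,9}->{2,4,5}; X {4,5,8,9}->{5,8,9}
So after all 3 constraints: D(Y) = {3,4,6}

Answer: {3,4,6}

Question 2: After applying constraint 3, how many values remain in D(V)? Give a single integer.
Answer: 3

Derivation:
Constraint 1 (Y < X) on D(Y)={3,4,6,8,9} D(X)={2,3,4,5,8,9}: Y {3,4,6,8,9}->{3,4,6,8}; X {2,3,4,5,8,9}->{4,5,8,9}
Constraint 2 (Y != V) on D(Y)={3,4,6,8} D(V)={2,4,5,9}: no change
Constraint 3 (Y + V = X) on D(Y)={3,4,6,8} D(V)={2,4,5,9} D(X)={4,5,8,9}: Y {3,4,6,8}->{3,4,6}; V {2,4,5,9}->{2,4,5}; X {4,5,8,9}->{5,8,9}
So after constraint 3: D(V)={2,4,5}, size = 3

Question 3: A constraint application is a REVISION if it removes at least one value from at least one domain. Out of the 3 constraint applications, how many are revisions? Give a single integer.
Constraint 1 (Y < X) on D(Y)={3,4,6,8,9} D(X)={2,3,4,5,8,9}: Y {3,4,6,8,9}->{3,4,6,8}; X {2,3,4,5,8,9}->{4,5,8,9} => REVISION
Constraint 2 (Y != V) on D(Y)={3,4,6,8} D(V)={2,4,5,9}: no change => not a revision
Constraint 3 (Y + V = X) on D(Y)={3,4,6,8} D(V)={2,4,5,9} D(X)={4,5,8,9}: Y {3,4,6,8}->{3,4,6}; V {2,4,5,9}->{2,4,5}; X {4,5,8,9}->{5,8,9} => REVISION
Total revisions = 2

Answer: 2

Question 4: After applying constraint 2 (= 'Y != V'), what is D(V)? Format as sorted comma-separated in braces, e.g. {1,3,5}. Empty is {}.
Answer: {2,4,5,9}

Derivation:
Constraint 1 (Y < X) on D(Y)={3,4,6,8,9} D(X)={2,3,4,5,8,9}: Y {3,4,6,8,9}->{3,4,6,8}; X {2,3,4,5,8,9}->{4,5,8,9}
Constraint 2 (Y != V) on D(Y)={3,4,6,8} D(V)={2,4,5,9}: no change
So after constraint 2: D(V) = {2,4,5,9}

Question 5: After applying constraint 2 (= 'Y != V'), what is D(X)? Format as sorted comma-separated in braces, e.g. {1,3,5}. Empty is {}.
Constraint 1 (Y < X) on D(Y)={3,4,6,8,9} D(X)={2,3,4,5,8,9}: Y {3,4,6,8,9}->{3,4,6,8}; X {2,3,4,5,8,9}->{4,5,8,9}
Constraint 2 (Y != V) on D(Y)={3,4,6,8} D(V)={2,4,5,9}: no change
So after constraint 2: D(X) = {4,5,8,9}

Answer: {4,5,8,9}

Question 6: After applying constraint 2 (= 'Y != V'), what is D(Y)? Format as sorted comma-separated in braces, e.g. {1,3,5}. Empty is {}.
Answer: {3,4,6,8}

Derivation:
Constraint 1 (Y < X) on D(Y)={3,4,6,8,9} D(X)={2,3,4,5,8,9}: Y {3,4,6,8,9}->{3,4,6,8}; X {2,3,4,5,8,9}->{4,5,8,9}
Constraint 2 (Y != V) on D(Y)={3,4,6,8} D(V)={2,4,5,9}: no change
So after constraint 2: D(Y) = {3,4,6,8}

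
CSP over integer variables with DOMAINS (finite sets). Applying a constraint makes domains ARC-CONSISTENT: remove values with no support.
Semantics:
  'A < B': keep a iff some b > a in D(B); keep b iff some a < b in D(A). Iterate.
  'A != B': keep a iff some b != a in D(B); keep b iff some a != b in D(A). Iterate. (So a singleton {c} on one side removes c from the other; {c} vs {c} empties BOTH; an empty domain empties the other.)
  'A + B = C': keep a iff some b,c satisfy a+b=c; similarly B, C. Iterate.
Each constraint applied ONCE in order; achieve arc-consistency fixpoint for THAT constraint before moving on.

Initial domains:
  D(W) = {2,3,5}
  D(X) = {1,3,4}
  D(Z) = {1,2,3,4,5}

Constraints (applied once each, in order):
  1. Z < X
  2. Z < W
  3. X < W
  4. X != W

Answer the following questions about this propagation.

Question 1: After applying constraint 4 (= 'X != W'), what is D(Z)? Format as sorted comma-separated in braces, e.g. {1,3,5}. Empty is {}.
Constraint 1 (Z < X) on D(Z)={1,2,3,4,5} D(X)={1,3,4}: Z {1,2,3,4,5}->{1,2,3}; X {1,3,4}->{3,4}
Constraint 2 (Z < W) on D(Z)={1,2,3} D(W)={2,3,5}: no change
Constraint 3 (X < W) on D(X)={3,4} D(W)={2,3,5}: W {2,3,5}->{5}
Constraint 4 (X != W) on D(X)={3,4} D(W)={5}: no change
So after constraint 4: D(Z) = {1,2,3}

Answer: {1,2,3}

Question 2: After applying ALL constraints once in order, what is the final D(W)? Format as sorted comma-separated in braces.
Answer: {5}

Derivation:
Constraint 1 (Z < X) on D(Z)={1,2,3,4,5} D(X)={1,3,4}: Z {1,2,3,4,5}->{1,2,3}; X {1,3,4}->{3,4}
Constraint 2 (Z < W) on D(Z)={1,2,3} D(W)={2,3,5}: no change
Constraint 3 (X < W) on D(X)={3,4} D(W)={2,3,5}: W {2,3,5}->{5}
Constraint 4 (X != W) on D(X)={3,4} D(W)={5}: no change
So after all 4 constraints: D(W) = {5}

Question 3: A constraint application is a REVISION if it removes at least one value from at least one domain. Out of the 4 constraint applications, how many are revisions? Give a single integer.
Answer: 2

Derivation:
Constraint 1 (Z < X) on D(Z)={1,2,3,4,5} D(X)={1,3,4}: Z {1,2,3,4,5}->{1,2,3}; X {1,3,4}->{3,4} => REVISION
Constraint 2 (Z < W) on D(Z)={1,2,3} D(W)={2,3,5}: no change => not a revision
Constraint 3 (X < W) on D(X)={3,4} D(W)={2,3,5}: W {2,3,5}->{5} => REVISION
Constraint 4 (X != W) on D(X)={3,4} D(W)={5}: no change => not a revision
Total revisions = 2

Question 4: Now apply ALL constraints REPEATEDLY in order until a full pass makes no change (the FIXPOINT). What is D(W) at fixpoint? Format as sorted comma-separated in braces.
pass 0 (initial): D(W)={2,3,5}
pass 1: W {2,3,5}->{5}; X {1,3,4}->{3,4}; Z {1,2,3,4,5}->{1,2,3}
pass 2: no change
Fixpoint after 2 passes: D(W) = {5}

Answer: {5}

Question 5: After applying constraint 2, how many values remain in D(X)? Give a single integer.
Constraint 1 (Z < X) on D(Z)={1,2,3,4,5} D(X)={1,3,4}: Z {1,2,3,4,5}->{1,2,3}; X {1,3,4}->{3,4}
Constraint 2 (Z < W) on D(Z)={1,2,3} D(W)={2,3,5}: no change
So after constraint 2: D(X)={3,4}, size = 2

Answer: 2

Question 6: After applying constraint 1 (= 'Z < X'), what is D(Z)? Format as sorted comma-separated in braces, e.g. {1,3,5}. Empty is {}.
Constraint 1 (Z < X) on D(Z)={1,2,3,4,5} D(X)={1,3,4}: Z {1,2,3,4,5}->{1,2,3}; X {1,3,4}->{3,4}
So after constraint 1: D(Z) = {1,2,3}

Answer: {1,2,3}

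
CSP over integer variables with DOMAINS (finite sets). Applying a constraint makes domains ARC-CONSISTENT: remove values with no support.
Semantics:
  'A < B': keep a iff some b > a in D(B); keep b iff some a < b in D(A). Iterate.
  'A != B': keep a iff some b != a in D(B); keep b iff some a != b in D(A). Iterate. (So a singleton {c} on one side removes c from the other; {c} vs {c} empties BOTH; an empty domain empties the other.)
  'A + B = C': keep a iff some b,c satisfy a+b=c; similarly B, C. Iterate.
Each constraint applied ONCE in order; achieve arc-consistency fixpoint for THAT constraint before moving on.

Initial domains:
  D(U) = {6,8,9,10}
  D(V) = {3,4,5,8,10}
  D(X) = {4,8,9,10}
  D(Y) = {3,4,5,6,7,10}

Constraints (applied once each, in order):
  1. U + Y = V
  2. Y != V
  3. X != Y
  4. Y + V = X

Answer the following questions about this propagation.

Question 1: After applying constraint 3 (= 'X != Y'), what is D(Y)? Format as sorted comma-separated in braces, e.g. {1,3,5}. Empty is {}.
Constraint 1 (U + Y = V) on D(U)={6,8,9,10} D(Y)={3,4,5,6,7,10} D(V)={3,4,5,8,10}: U {6,8,9,10}->{6}; Y {3,4,5,6,7,10}->{4}; V {3,4,5,8,10}->{10}
Constraint 2 (Y != V) on D(Y)={4} D(V)={10}: no change
Constraint 3 (X != Y) on D(X)={4,8,9,10} D(Y)={4}: X {4,8,9,10}->{8,9,10}
So after constraint 3: D(Y) = {4}

Answer: {4}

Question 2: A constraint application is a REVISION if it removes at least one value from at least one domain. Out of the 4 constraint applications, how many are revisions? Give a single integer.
Constraint 1 (U + Y = V) on D(U)={6,8,9,10} D(Y)={3,4,5,6,7,10} D(V)={3,4,5,8,10}: U {6,8,9,10}->{6}; Y {3,4,5,6,7,10}->{4}; V {3,4,5,8,10}->{10} => REVISION
Constraint 2 (Y != V) on D(Y)={4} D(V)={10}: no change => not a revision
Constraint 3 (X != Y) on D(X)={4,8,9,10} D(Y)={4}: X {4,8,9,10}->{8,9,10} => REVISION
Constraint 4 (Y + V = X) on D(Y)={4} D(V)={10} D(X)={8,9,10}: Y {4}->{}; V {10}->{}; X {8,9,10}->{} => REVISION
Total revisions = 3

Answer: 3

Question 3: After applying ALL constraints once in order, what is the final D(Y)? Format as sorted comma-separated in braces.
Answer: {}

Derivation:
Constraint 1 (U + Y = V) on D(U)={6,8,9,10} D(Y)={3,4,5,6,7,10} D(V)={3,4,5,8,10}: U {6,8,9,10}->{6}; Y {3,4,5,6,7,10}->{4}; V {3,4,5,8,10}->{10}
Constraint 2 (Y != V) on D(Y)={4} D(V)={10}: no change
Constraint 3 (X != Y) on D(X)={4,8,9,10} D(Y)={4}: X {4,8,9,10}->{8,9,10}
Constraint 4 (Y + V = X) on D(Y)={4} D(V)={10} D(X)={8,9,10}: Y {4}->{}; V {10}->{}; X {8,9,10}->{}
So after all 4 constraints: D(Y) = {}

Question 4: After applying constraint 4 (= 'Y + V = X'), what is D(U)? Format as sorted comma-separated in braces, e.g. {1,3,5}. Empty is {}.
Answer: {6}

Derivation:
Constraint 1 (U + Y = V) on D(U)={6,8,9,10} D(Y)={3,4,5,6,7,10} D(V)={3,4,5,8,10}: U {6,8,9,10}->{6}; Y {3,4,5,6,7,10}->{4}; V {3,4,5,8,10}->{10}
Constraint 2 (Y != V) on D(Y)={4} D(V)={10}: no change
Constraint 3 (X != Y) on D(X)={4,8,9,10} D(Y)={4}: X {4,8,9,10}->{8,9,10}
Constraint 4 (Y + V = X) on D(Y)={4} D(V)={10} D(X)={8,9,10}: Y {4}->{}; V {10}->{}; X {8,9,10}->{}
So after constraint 4: D(U) = {6}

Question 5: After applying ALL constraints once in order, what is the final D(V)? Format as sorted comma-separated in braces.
Answer: {}

Derivation:
Constraint 1 (U + Y = V) on D(U)={6,8,9,10} D(Y)={3,4,5,6,7,10} D(V)={3,4,5,8,10}: U {6,8,9,10}->{6}; Y {3,4,5,6,7,10}->{4}; V {3,4,5,8,10}->{10}
Constraint 2 (Y != V) on D(Y)={4} D(V)={10}: no change
Constraint 3 (X != Y) on D(X)={4,8,9,10} D(Y)={4}: X {4,8,9,10}->{8,9,10}
Constraint 4 (Y + V = X) on D(Y)={4} D(V)={10} D(X)={8,9,10}: Y {4}->{}; V {10}->{}; X {8,9,10}->{}
So after all 4 constraints: D(V) = {}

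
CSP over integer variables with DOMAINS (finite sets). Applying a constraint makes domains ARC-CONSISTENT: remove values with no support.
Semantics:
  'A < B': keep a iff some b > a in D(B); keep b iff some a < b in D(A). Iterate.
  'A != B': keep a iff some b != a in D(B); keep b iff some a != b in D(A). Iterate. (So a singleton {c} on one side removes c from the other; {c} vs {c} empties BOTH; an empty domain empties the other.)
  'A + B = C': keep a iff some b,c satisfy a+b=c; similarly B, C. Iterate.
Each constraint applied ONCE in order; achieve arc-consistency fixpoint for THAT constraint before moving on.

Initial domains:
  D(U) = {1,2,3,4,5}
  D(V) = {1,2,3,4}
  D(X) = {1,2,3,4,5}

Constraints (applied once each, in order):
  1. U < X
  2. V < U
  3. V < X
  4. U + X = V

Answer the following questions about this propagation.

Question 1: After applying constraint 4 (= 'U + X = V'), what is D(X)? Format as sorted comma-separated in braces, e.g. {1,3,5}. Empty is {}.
Answer: {}

Derivation:
Constraint 1 (U < X) on D(U)={1,2,3,4,5} D(X)={1,2,3,4,5}: U {1,2,3,4,5}->{1,2,3,4}; X {1,2,3,4,5}->{2,3,4,5}
Constraint 2 (V < U) on D(V)={1,2,3,4} D(U)={1,2,3,4}: V {1,2,3,4}->{1,2,3}; U {1,2,3,4}->{2,3,4}
Constraint 3 (V < X) on D(V)={1,2,3} D(X)={2,3,4,5}: no change
Constraint 4 (U + X = V) on D(U)={2,3,4} D(X)={2,3,4,5} D(V)={1,2,3}: U {2,3,4}->{}; X {2,3,4,5}->{}; V {1,2,3}->{}
So after constraint 4: D(X) = {}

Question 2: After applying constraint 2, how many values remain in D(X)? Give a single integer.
Answer: 4

Derivation:
Constraint 1 (U < X) on D(U)={1,2,3,4,5} D(X)={1,2,3,4,5}: U {1,2,3,4,5}->{1,2,3,4}; X {1,2,3,4,5}->{2,3,4,5}
Constraint 2 (V < U) on D(V)={1,2,3,4} D(U)={1,2,3,4}: V {1,2,3,4}->{1,2,3}; U {1,2,3,4}->{2,3,4}
So after constraint 2: D(X)={2,3,4,5}, size = 4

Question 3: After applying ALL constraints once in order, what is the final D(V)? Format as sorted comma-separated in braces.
Answer: {}

Derivation:
Constraint 1 (U < X) on D(U)={1,2,3,4,5} D(X)={1,2,3,4,5}: U {1,2,3,4,5}->{1,2,3,4}; X {1,2,3,4,5}->{2,3,4,5}
Constraint 2 (V < U) on D(V)={1,2,3,4} D(U)={1,2,3,4}: V {1,2,3,4}->{1,2,3}; U {1,2,3,4}->{2,3,4}
Constraint 3 (V < X) on D(V)={1,2,3} D(X)={2,3,4,5}: no change
Constraint 4 (U + X = V) on D(U)={2,3,4} D(X)={2,3,4,5} D(V)={1,2,3}: U {2,3,4}->{}; X {2,3,4,5}->{}; V {1,2,3}->{}
So after all 4 constraints: D(V) = {}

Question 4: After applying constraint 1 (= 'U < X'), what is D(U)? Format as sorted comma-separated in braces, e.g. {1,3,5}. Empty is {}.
Constraint 1 (U < X) on D(U)={1,2,3,4,5} D(X)={1,2,3,4,5}: U {1,2,3,4,5}->{1,2,3,4}; X {1,2,3,4,5}->{2,3,4,5}
So after constraint 1: D(U) = {1,2,3,4}

Answer: {1,2,3,4}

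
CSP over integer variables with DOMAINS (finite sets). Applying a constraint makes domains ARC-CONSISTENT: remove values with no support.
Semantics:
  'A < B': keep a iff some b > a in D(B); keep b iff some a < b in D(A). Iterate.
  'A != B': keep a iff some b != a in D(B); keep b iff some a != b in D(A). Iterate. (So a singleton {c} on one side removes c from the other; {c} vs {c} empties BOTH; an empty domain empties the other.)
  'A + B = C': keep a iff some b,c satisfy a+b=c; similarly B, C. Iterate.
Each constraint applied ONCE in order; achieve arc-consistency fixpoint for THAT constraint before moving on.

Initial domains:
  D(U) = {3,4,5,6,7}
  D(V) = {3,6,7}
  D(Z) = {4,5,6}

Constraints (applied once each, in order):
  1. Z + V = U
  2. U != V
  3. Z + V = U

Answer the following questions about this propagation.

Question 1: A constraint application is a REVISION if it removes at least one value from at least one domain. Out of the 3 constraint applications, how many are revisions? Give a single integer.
Answer: 1

Derivation:
Constraint 1 (Z + V = U) on D(Z)={4,5,6} D(V)={3,6,7} D(U)={3,4,5,6,7}: Z {4,5,6}->{4}; V {3,6,7}->{3}; U {3,4,5,6,7}->{7} => REVISION
Constraint 2 (U != V) on D(U)={7} D(V)={3}: no change => not a revision
Constraint 3 (Z + V = U) on D(Z)={4} D(V)={3} D(U)={7}: no change => not a revision
Total revisions = 1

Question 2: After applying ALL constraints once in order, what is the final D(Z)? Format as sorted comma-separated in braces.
Answer: {4}

Derivation:
Constraint 1 (Z + V = U) on D(Z)={4,5,6} D(V)={3,6,7} D(U)={3,4,5,6,7}: Z {4,5,6}->{4}; V {3,6,7}->{3}; U {3,4,5,6,7}->{7}
Constraint 2 (U != V) on D(U)={7} D(V)={3}: no change
Constraint 3 (Z + V = U) on D(Z)={4} D(V)={3} D(U)={7}: no change
So after all 3 constraints: D(Z) = {4}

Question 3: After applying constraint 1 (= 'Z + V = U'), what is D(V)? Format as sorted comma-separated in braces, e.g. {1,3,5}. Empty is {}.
Constraint 1 (Z + V = U) on D(Z)={4,5,6} D(V)={3,6,7} D(U)={3,4,5,6,7}: Z {4,5,6}->{4}; V {3,6,7}->{3}; U {3,4,5,6,7}->{7}
So after constraint 1: D(V) = {3}

Answer: {3}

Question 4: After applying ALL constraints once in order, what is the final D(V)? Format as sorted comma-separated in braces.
Answer: {3}

Derivation:
Constraint 1 (Z + V = U) on D(Z)={4,5,6} D(V)={3,6,7} D(U)={3,4,5,6,7}: Z {4,5,6}->{4}; V {3,6,7}->{3}; U {3,4,5,6,7}->{7}
Constraint 2 (U != V) on D(U)={7} D(V)={3}: no change
Constraint 3 (Z + V = U) on D(Z)={4} D(V)={3} D(U)={7}: no change
So after all 3 constraints: D(V) = {3}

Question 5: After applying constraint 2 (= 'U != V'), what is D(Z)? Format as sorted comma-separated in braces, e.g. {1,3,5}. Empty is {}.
Answer: {4}

Derivation:
Constraint 1 (Z + V = U) on D(Z)={4,5,6} D(V)={3,6,7} D(U)={3,4,5,6,7}: Z {4,5,6}->{4}; V {3,6,7}->{3}; U {3,4,5,6,7}->{7}
Constraint 2 (U != V) on D(U)={7} D(V)={3}: no change
So after constraint 2: D(Z) = {4}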